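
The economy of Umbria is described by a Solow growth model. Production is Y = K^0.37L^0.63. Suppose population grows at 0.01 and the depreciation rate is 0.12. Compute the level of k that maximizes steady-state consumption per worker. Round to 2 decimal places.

Capital per worker breaks even when investment replaces (n + δ)·k; here n + δ = 0.13.
Maximizing c = f(k) − (n+δ)·k gives f'(k) = n+δ, i.e. 0.37·k^(0.37−1) = 0.13, so k_gold = (0.37/0.13)^(1/0.63) ≈ 5.2607.

k_gold ≈ 5.26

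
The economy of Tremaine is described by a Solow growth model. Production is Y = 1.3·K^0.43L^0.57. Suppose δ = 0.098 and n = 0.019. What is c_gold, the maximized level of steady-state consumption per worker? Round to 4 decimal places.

c_gold ≈ 2.4111

Capital per worker breaks even when investment replaces (n + δ)·k; here n + δ = 0.117.
Golden rule sets MPK = n+δ: 0.43·1.3·k^(0.43−1) = 0.117, so k_gold = (0.43·1.3/0.117)^(1/0.57) ≈ 15.5462.
y_gold = 1.3·15.5462^0.43 ≈ 4.2300.
c_gold = y_gold − (n+δ)·k_gold = 4.2300 − 0.117·15.5462 ≈ 2.4111.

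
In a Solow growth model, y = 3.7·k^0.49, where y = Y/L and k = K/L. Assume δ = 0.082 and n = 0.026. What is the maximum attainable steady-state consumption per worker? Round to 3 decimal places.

Capital per worker breaks even when investment replaces (n + δ)·k; here n + δ = 0.108.
Golden rule sets MPK = n+δ: 0.49·3.7·k^(0.49−1) = 0.108, so k_gold = (0.49·3.7/0.108)^(1/0.51) ≈ 252.2957.
y_gold = 3.7·252.2957^0.49 ≈ 55.6080.
c_gold = y_gold − (n+δ)·k_gold = 55.6080 − 0.108·252.2957 ≈ 28.3601.

c_gold ≈ 28.360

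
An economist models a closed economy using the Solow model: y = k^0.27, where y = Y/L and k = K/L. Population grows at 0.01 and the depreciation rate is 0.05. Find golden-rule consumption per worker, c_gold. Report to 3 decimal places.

c_gold ≈ 1.273

Break-even investment rate: n + δ = 0.01 + 0.05 = 0.06.
Golden rule sets MPK = n+δ: 0.27·k^(0.27−1) = 0.06, so k_gold = (0.27/0.06)^(1/0.73) ≈ 7.8490.
y_gold = 7.8490^0.27 ≈ 1.7442.
c_gold = y_gold − (n+δ)·k_gold = 1.7442 − 0.06·7.8490 ≈ 1.2733.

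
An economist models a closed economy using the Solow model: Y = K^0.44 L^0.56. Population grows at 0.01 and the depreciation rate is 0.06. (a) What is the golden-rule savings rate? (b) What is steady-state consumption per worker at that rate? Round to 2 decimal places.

Break-even investment rate: n + δ = 0.01 + 0.06 = 0.07.
For Cobb-Douglas, s_gold equals capital's share: s_gold = 0.44.
Golden rule sets MPK = n+δ: 0.44·k^(0.44−1) = 0.07, so k_gold = (0.44/0.07)^(1/0.56) ≈ 26.6461.
y_gold = 26.6461^0.44 ≈ 4.2391; c_gold = (1−0.44)·y_gold ≈ 2.3739.

(a) s_gold = 0.44; (b) c_gold ≈ 2.37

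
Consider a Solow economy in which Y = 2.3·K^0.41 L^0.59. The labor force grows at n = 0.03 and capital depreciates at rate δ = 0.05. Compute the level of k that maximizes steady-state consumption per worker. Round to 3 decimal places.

k_gold ≈ 65.459

The effective depreciation rate is n + δ = 0.03 + 0.05 = 0.08.
Maximizing c = f(k) − (n+δ)·k gives f'(k) = n+δ, i.e. 0.41·2.3·k^(0.41−1) = 0.08, so k_gold = (0.41·2.3/0.08)^(1/0.59) ≈ 65.4589.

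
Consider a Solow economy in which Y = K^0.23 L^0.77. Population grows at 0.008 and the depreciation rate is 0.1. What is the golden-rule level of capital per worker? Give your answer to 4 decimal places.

Break-even investment rate: n + δ = 0.008 + 0.1 = 0.108.
At the golden rule the marginal product of capital equals n+δ: 0.23·k^(0.23−1) = 0.108. Solving, k_gold = (0.23/0.108)^(1/0.77) ≈ 2.6691.

k_gold ≈ 2.6691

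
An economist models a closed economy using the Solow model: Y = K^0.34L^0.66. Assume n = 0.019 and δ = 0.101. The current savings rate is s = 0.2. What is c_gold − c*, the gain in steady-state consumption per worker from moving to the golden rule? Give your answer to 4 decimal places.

The effective depreciation rate is n + δ = 0.019 + 0.101 = 0.12.
Current steady state (s = 0.2): k* = (0.2/0.12)^(1/0.66) ≈ 2.1684, y* = 2.1684^0.34 ≈ 1.3010, c* = (1−0.2)·1.3010 ≈ 1.0408.
Setting f'(k) = n+δ gives 0.34·k^(0.34−1) = 0.12, hence k_gold = (0.34/0.12)^(1/0.66) ≈ 4.8451.
y_gold = 4.8451^0.34 ≈ 1.7100, c_gold = y_gold − 0.12·k_gold ≈ 1.1286.
Gain: Δc = 1.1286 − 1.0408 ≈ 0.0878.

Δc ≈ 0.0878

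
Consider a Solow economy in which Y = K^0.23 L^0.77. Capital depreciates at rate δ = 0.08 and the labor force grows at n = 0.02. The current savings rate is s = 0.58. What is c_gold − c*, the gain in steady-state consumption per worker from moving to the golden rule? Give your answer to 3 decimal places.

The effective depreciation rate is n + δ = 0.02 + 0.08 = 0.1.
Current steady state (s = 0.58): k* = (0.58/0.1)^(1/0.77) ≈ 9.8054, y* = 9.8054^0.23 ≈ 1.6906, c* = (1−0.58)·1.6906 ≈ 0.7100.
Maximizing c = f(k) − (n+δ)·k gives f'(k) = n+δ, i.e. 0.23·k^(0.23−1) = 0.1, so k_gold = (0.23/0.1)^(1/0.77) ≈ 2.9497.
y_gold = 2.9497^0.23 ≈ 1.2825, c_gold = y_gold − 0.1·k_gold ≈ 0.9875.
Gain: Δc = 0.9875 − 0.7100 ≈ 0.2775.

Δc ≈ 0.277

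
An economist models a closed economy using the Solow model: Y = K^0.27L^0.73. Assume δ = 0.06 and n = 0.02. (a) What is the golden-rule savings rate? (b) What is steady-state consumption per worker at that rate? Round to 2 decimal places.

Break-even investment rate: n + δ = 0.02 + 0.06 = 0.08.
For Cobb-Douglas, s_gold equals capital's share: s_gold = 0.27.
Setting f'(k) = n+δ gives 0.27·k^(0.27−1) = 0.08, hence k_gold = (0.27/0.08)^(1/0.73) ≈ 5.2925.
y_gold = 5.2925^0.27 ≈ 1.5682; c_gold = (1−0.27)·y_gold ≈ 1.1448.

(a) s_gold = 0.27; (b) c_gold ≈ 1.14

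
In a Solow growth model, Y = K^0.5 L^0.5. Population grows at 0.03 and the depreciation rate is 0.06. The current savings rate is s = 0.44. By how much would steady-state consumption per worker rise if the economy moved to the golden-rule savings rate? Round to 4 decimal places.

Δc ≈ 0.0400

n + δ = 0.03 + 0.06 = 0.09.
Current steady state (s = 0.44): k* = (0.44/0.09)^(1/0.5) ≈ 23.9012, y* = 23.9012^0.5 ≈ 4.8889, c* = (1−0.44)·4.8889 ≈ 2.7378.
Golden rule sets MPK = n+δ: 0.5·k^(0.5−1) = 0.09, so k_gold = (0.5/0.09)^(1/0.5) ≈ 30.8642.
y_gold = 30.8642^0.5 ≈ 5.5556, c_gold = y_gold − 0.09·k_gold ≈ 2.7778.
Gain: Δc = 2.7778 − 2.7378 ≈ 0.0400.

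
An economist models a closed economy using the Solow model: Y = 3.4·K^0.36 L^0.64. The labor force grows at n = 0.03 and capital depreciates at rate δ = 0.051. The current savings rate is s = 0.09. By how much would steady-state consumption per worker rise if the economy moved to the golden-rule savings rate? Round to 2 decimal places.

Δc ≈ 3.49

The effective depreciation rate is n + δ = 0.03 + 0.051 = 0.081.
Current steady state (s = 0.09): k* = (0.09·3.4/0.081)^(1/0.64) ≈ 7.9787, y* = 3.4·7.9787^0.36 ≈ 7.1808, c* = (1−0.09)·7.1808 ≈ 6.5346.
At the golden rule the marginal product of capital equals n+δ: 0.36·3.4·k^(0.36−1) = 0.081. Solving, k_gold = (0.36·3.4/0.081)^(1/0.64) ≈ 69.6066.
y_gold = 3.4·69.6066^0.36 ≈ 15.6615, c_gold = y_gold − 0.081·k_gold ≈ 10.0234.
Gain: Δc = 10.0234 − 6.5346 ≈ 3.4888.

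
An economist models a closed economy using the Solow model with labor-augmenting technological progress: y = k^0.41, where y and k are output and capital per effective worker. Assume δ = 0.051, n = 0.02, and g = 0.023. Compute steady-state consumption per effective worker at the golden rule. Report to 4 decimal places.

Capital per effective worker breaks even when investment replaces (n + g + δ)·k; here n + g + δ = 0.094.
At the golden rule the marginal product of capital equals n+g+δ: 0.41·k^(0.41−1) = 0.094. Solving, k_gold = (0.41/0.094)^(1/0.59) ≈ 12.1384.
y_gold = 12.1384^0.41 ≈ 2.7830.
c_gold = y_gold − (n+g+δ)·k_gold = 2.7830 − 0.094·12.1384 ≈ 1.6419.

c_gold ≈ 1.6419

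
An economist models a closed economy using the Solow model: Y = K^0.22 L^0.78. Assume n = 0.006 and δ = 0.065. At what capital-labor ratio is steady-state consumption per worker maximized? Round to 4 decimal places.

Break-even investment rate: n + δ = 0.006 + 0.065 = 0.071.
Maximizing c = f(k) − (n+δ)·k gives f'(k) = n+δ, i.e. 0.22·k^(0.22−1) = 0.071, so k_gold = (0.22/0.071)^(1/0.78) ≈ 4.2628.

k_gold ≈ 4.2628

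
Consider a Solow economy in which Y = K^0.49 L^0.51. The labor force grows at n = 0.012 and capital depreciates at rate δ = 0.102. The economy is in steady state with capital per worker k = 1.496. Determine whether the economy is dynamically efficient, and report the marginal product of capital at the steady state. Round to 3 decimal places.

n + δ = 0.012 + 0.102 = 0.114.
MPK = 0.49·k^(0.49−1) = 0.49·1.496^(-0.51) ≈ 0.3990.
MPK > 0.114, so the economy is dynamically efficient (under-saving).

dynamically efficient; MPK ≈ 0.399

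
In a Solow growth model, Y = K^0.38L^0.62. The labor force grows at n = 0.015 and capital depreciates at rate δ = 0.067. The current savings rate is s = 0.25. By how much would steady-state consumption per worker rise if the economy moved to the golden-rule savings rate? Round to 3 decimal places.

Δc ≈ 0.102

Capital per worker breaks even when investment replaces (n + δ)·k; here n + δ = 0.082.
Current steady state (s = 0.25): k* = (0.25/0.082)^(1/0.62) ≈ 6.0374, y* = 6.0374^0.38 ≈ 1.9803, c* = (1−0.25)·1.9803 ≈ 1.4852.
Setting f'(k) = n+δ gives 0.38·k^(0.38−1) = 0.082, hence k_gold = (0.38/0.082)^(1/0.62) ≈ 11.8616.
y_gold = 11.8616^0.38 ≈ 2.5596, c_gold = y_gold − 0.082·k_gold ≈ 1.5870.
Gain: Δc = 1.5870 − 1.4852 ≈ 0.1018.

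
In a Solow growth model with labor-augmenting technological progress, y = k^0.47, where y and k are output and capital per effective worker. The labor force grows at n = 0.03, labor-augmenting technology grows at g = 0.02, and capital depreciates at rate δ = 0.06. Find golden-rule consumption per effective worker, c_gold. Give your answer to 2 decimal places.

n + g + δ = 0.03 + 0.02 + 0.06 = 0.11.
Maximizing c = f(k) − (n+g+δ)·k gives f'(k) = n+g+δ, i.e. 0.47·k^(0.47−1) = 0.11, so k_gold = (0.47/0.11)^(1/0.53) ≈ 15.4885.
y_gold = 15.4885^0.47 ≈ 3.6250.
c_gold = y_gold − (n+g+δ)·k_gold = 3.6250 − 0.11·15.4885 ≈ 1.9212.

c_gold ≈ 1.92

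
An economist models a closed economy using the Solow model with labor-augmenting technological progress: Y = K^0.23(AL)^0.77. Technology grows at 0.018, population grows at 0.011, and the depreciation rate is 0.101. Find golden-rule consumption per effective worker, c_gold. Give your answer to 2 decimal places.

Capital per effective worker breaks even when investment replaces (n + g + δ)·k; here n + g + δ = 0.13.
At the golden rule the marginal product of capital equals n+g+δ: 0.23·k^(0.23−1) = 0.13. Solving, k_gold = (0.23/0.13)^(1/0.77) ≈ 2.0980.
y_gold = 2.0980^0.23 ≈ 1.1858.
c_gold = y_gold − (n+g+δ)·k_gold = 1.1858 − 0.13·2.0980 ≈ 0.9131.

c_gold ≈ 0.91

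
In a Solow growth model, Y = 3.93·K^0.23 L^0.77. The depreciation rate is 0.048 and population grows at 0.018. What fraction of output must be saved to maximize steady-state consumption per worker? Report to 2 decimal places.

The effective depreciation rate is n + δ = 0.018 + 0.048 = 0.066.
At the golden rule MPK = n+δ, and in any Cobb-Douglas steady state s = (n+δ)·k/y = MPK·k/y = capital's share 0.23.

s_gold = 0.23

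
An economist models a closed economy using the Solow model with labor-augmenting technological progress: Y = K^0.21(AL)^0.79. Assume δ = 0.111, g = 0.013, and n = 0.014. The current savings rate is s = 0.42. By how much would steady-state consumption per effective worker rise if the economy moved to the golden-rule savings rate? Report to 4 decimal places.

n + g + δ = 0.014 + 0.013 + 0.111 = 0.138.
Current steady state (s = 0.42): k* = (0.42/0.138)^(1/0.79) ≈ 4.0913, y* = 4.0913^0.21 ≈ 1.3443, c* = (1−0.42)·1.3443 ≈ 0.7797.
Maximizing c = f(k) − (n+g+δ)·k gives f'(k) = n+g+δ, i.e. 0.21·k^(0.21−1) = 0.138, so k_gold = (0.21/0.138)^(1/0.79) ≈ 1.7014.
y_gold = 1.7014^0.21 ≈ 1.1181, c_gold = y_gold − 0.138·k_gold ≈ 0.8833.
Gain: Δc = 0.8833 − 0.7797 ≈ 0.1036.

Δc ≈ 0.1036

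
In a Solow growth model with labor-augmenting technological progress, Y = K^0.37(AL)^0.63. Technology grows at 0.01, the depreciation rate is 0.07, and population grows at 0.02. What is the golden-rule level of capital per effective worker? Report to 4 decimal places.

k_gold ≈ 7.9782

n + g + δ = 0.02 + 0.01 + 0.07 = 0.1.
Maximizing c = f(k) − (n+g+δ)·k gives f'(k) = n+g+δ, i.e. 0.37·k^(0.37−1) = 0.1, so k_gold = (0.37/0.1)^(1/0.63) ≈ 7.9782.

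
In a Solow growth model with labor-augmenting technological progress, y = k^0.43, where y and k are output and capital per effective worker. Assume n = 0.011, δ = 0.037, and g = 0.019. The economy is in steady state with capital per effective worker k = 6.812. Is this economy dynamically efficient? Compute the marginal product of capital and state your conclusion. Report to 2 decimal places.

Break-even investment rate: n + g + δ = 0.011 + 0.019 + 0.037 = 0.067.
MPK = 0.43·k^(0.43−1) = 0.43·6.812^(-0.57) ≈ 0.1440.
MPK > 0.067, so the economy is dynamically efficient (under-saving).

dynamically efficient; MPK ≈ 0.14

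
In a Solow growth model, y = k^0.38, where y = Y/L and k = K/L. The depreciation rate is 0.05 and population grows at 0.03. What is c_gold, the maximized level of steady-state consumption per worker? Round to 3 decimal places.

c_gold ≈ 1.611

The effective depreciation rate is n + δ = 0.03 + 0.05 = 0.08.
Maximizing c = f(k) − (n+δ)·k gives f'(k) = n+δ, i.e. 0.38·k^(0.38−1) = 0.08, so k_gold = (0.38/0.08)^(1/0.62) ≈ 12.3436.
y_gold = 12.3436^0.38 ≈ 2.5986.
c_gold = y_gold − (n+δ)·k_gold = 2.5986 − 0.08·12.3436 ≈ 1.6112.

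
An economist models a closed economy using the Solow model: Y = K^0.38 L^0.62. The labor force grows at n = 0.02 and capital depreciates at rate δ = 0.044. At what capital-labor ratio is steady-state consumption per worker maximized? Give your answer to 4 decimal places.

k_gold ≈ 17.6908

n + δ = 0.02 + 0.044 = 0.064.
Golden rule sets MPK = n+δ: 0.38·k^(0.38−1) = 0.064, so k_gold = (0.38/0.064)^(1/0.62) ≈ 17.6908.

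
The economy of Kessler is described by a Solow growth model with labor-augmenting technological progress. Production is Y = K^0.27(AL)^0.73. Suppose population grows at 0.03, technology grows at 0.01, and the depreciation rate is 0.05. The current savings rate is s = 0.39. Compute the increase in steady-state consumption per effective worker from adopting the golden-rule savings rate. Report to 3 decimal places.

Δc ≈ 0.047

Break-even investment rate: n + g + δ = 0.03 + 0.01 + 0.05 = 0.09.
Current steady state (s = 0.39): k* = (0.39/0.09)^(1/0.73) ≈ 7.4535, y* = 7.4535^0.27 ≈ 1.7200, c* = (1−0.39)·1.7200 ≈ 1.0492.
Golden rule sets MPK = n+g+δ: 0.27·k^(0.27−1) = 0.09, so k_gold = (0.27/0.09)^(1/0.73) ≈ 4.5039.
y_gold = 4.5039^0.27 ≈ 1.5013, c_gold = y_gold − 0.09·k_gold ≈ 1.0960.
Gain: Δc = 1.0960 − 1.0492 ≈ 0.0467.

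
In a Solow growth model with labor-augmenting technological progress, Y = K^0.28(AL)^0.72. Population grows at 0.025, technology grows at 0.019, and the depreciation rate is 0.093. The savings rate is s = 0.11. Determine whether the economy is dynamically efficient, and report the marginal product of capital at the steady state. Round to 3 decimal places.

Break-even investment rate: n + g + δ = 0.025 + 0.019 + 0.093 = 0.137.
Steady-state k*: s·k^0.28 = 0.137·k gives k* = (0.11/0.137)^(1/0.72) ≈ 0.7372.
MPK = 0.28·0.7372^(-0.72) ≈ 0.3487.
MPK > n+g+δ = 0.137, so the economy is dynamically efficient (under-saving).

dynamically efficient; MPK ≈ 0.349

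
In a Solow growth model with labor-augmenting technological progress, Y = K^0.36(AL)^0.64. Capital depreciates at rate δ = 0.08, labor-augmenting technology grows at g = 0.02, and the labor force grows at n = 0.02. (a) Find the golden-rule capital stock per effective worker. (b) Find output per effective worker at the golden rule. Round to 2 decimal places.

(a) k_gold ≈ 5.57; (b) y_gold ≈ 1.86

n + g + δ = 0.02 + 0.02 + 0.08 = 0.12.
Golden rule sets MPK = n+g+δ: 0.36·k^(0.36−1) = 0.12, so k_gold = (0.36/0.12)^(1/0.64) ≈ 5.5655.
y_gold = 5.5655^0.36 ≈ 1.8552.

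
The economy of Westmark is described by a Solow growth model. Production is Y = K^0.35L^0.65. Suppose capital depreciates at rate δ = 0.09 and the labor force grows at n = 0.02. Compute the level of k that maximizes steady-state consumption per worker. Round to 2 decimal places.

Capital per worker breaks even when investment replaces (n + δ)·k; here n + δ = 0.11.
Maximizing c = f(k) − (n+δ)·k gives f'(k) = n+δ, i.e. 0.35·k^(0.35−1) = 0.11, so k_gold = (0.35/0.11)^(1/0.65) ≈ 5.9340.

k_gold ≈ 5.93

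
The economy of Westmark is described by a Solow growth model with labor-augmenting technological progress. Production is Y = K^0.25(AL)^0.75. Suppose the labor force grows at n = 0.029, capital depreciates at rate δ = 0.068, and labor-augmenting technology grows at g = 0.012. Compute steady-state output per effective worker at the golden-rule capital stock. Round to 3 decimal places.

y_gold ≈ 1.319

n + g + δ = 0.029 + 0.012 + 0.068 = 0.109.
Golden rule sets MPK = n+g+δ: 0.25·k^(0.25−1) = 0.109, so k_gold = (0.25/0.109)^(1/0.75) ≈ 3.0247.
Output: y_gold = k_gold^0.25 = 3.0247^0.25 ≈ 1.3188.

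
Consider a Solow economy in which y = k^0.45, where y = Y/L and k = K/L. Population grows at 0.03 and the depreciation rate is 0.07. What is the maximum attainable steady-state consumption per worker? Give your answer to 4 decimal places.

The effective depreciation rate is n + δ = 0.03 + 0.07 = 0.1.
Setting f'(k) = n+δ gives 0.45·k^(0.45−1) = 0.1, hence k_gold = (0.45/0.1)^(1/0.55) ≈ 15.4049.
y_gold = 15.4049^0.45 ≈ 3.4233.
c_gold = y_gold − (n+δ)·k_gold = 3.4233 − 0.1·15.4049 ≈ 1.8828.

c_gold ≈ 1.8828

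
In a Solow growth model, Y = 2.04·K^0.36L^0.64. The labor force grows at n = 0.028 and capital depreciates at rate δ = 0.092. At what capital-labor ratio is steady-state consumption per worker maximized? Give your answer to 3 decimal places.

k_gold ≈ 16.955

n + δ = 0.028 + 0.092 = 0.12.
At the golden rule the marginal product of capital equals n+δ: 0.36·2.04·k^(0.36−1) = 0.12. Solving, k_gold = (0.36·2.04/0.12)^(1/0.64) ≈ 16.9551.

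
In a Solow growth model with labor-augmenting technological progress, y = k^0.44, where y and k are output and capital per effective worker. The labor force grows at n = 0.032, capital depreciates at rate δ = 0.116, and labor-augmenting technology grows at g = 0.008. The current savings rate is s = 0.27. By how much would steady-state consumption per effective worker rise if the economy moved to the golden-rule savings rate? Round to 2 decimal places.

Δc ≈ 0.14

The effective depreciation rate is n + g + δ = 0.032 + 0.008 + 0.116 = 0.156.
Current steady state (s = 0.27): k* = (0.27/0.156)^(1/0.56) ≈ 2.6633, y* = 2.6633^0.44 ≈ 1.5388, c* = (1−0.27)·1.5388 ≈ 1.1233.
Golden rule sets MPK = n+g+δ: 0.44·k^(0.44−1) = 0.156, so k_gold = (0.44/0.156)^(1/0.56) ≈ 6.3703.
y_gold = 6.3703^0.44 ≈ 2.2585, c_gold = y_gold − 0.156·k_gold ≈ 1.2648.
Gain: Δc = 1.2648 − 1.1233 ≈ 0.1414.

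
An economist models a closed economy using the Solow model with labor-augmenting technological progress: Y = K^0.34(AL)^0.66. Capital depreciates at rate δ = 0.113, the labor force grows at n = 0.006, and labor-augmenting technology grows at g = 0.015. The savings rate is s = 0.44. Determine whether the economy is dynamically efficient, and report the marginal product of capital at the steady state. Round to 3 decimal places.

dynamically inefficient; MPK ≈ 0.104

n + g + δ = 0.006 + 0.015 + 0.113 = 0.134.
Steady-state k*: s·k^0.34 = 0.134·k gives k* = (0.44/0.134)^(1/0.66) ≈ 6.0582.
MPK = 0.34·6.0582^(-0.66) ≈ 0.1035.
MPK < n+g+δ = 0.134, so the economy is dynamically inefficient (over-saving).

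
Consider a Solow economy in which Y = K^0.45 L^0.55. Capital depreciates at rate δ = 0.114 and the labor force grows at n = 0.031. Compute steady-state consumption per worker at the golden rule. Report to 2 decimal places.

Break-even investment rate: n + δ = 0.031 + 0.114 = 0.145.
Setting f'(k) = n+δ gives 0.45·k^(0.45−1) = 0.145, hence k_gold = (0.45/0.145)^(1/0.55) ≈ 7.8390.
y_gold = 7.8390^0.45 ≈ 2.5259.
c_gold = y_gold − (n+δ)·k_gold = 2.5259 − 0.145·7.8390 ≈ 1.3893.

c_gold ≈ 1.39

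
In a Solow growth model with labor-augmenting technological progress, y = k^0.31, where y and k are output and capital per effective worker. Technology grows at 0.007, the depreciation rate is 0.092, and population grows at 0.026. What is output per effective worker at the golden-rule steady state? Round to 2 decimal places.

Break-even investment rate: n + g + δ = 0.026 + 0.007 + 0.092 = 0.125.
At the golden rule the marginal product of capital equals n+g+δ: 0.31·k^(0.31−1) = 0.125. Solving, k_gold = (0.31/0.125)^(1/0.69) ≈ 3.7297.
Output: y_gold = k_gold^0.31 = 3.7297^0.31 ≈ 1.5039.

y_gold ≈ 1.50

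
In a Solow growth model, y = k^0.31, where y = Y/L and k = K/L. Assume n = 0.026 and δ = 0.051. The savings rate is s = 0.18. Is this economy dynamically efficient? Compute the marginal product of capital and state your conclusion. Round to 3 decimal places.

n + δ = 0.026 + 0.051 = 0.077.
Steady-state k*: s·k^0.31 = 0.077·k gives k* = (0.18/0.077)^(1/0.69) ≈ 3.4235.
MPK = 0.31·3.4235^(-0.69) ≈ 0.1326.
MPK > n+δ = 0.077, so the economy is dynamically efficient (under-saving).

dynamically efficient; MPK ≈ 0.133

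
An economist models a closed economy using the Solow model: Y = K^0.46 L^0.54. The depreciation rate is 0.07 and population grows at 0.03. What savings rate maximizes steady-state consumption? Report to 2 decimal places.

The effective depreciation rate is n + δ = 0.03 + 0.07 = 0.1.
At the golden rule MPK = n+δ, and in any Cobb-Douglas steady state s = (n+δ)·k/y = MPK·k/y = capital's share 0.46.

s_gold = 0.46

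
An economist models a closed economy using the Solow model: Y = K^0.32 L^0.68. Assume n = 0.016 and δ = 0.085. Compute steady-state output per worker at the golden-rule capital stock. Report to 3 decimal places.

Capital per worker breaks even when investment replaces (n + δ)·k; here n + δ = 0.101.
Setting f'(k) = n+δ gives 0.32·k^(0.32−1) = 0.101, hence k_gold = (0.32/0.101)^(1/0.68) ≈ 5.4515.
Output: y_gold = k_gold^0.32 = 5.4515^0.32 ≈ 1.7206.

y_gold ≈ 1.721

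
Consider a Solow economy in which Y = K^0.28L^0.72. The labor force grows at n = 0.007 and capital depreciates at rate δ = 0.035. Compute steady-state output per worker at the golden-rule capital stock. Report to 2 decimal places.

y_gold ≈ 2.09

Break-even investment rate: n + δ = 0.007 + 0.035 = 0.042.
At the golden rule the marginal product of capital equals n+δ: 0.28·k^(0.28−1) = 0.042. Solving, k_gold = (0.28/0.042)^(1/0.72) ≈ 13.9418.
Output: y_gold = k_gold^0.28 = 13.9418^0.28 ≈ 2.0913.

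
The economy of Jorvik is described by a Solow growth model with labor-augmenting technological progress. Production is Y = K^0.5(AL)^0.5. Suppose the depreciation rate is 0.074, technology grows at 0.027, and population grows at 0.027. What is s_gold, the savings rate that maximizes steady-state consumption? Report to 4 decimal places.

Break-even investment rate: n + g + δ = 0.027 + 0.027 + 0.074 = 0.128.
At the golden rule MPK = n+g+δ, and in any Cobb-Douglas steady state s = (n+g+δ)·k/y = MPK·k/y = capital's share 0.5.

s_gold = 0.5000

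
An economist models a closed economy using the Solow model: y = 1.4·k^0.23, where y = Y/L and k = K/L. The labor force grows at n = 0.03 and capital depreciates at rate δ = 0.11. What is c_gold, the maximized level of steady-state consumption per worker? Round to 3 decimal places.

c_gold ≈ 1.383

The effective depreciation rate is n + δ = 0.03 + 0.11 = 0.14.
At the golden rule the marginal product of capital equals n+δ: 0.23·1.4·k^(0.23−1) = 0.14. Solving, k_gold = (0.23·1.4/0.14)^(1/0.77) ≈ 2.9497.
y_gold = 1.4·2.9497^0.23 ≈ 1.7955.
c_gold = y_gold − (n+δ)·k_gold = 1.7955 − 0.14·2.9497 ≈ 1.3825.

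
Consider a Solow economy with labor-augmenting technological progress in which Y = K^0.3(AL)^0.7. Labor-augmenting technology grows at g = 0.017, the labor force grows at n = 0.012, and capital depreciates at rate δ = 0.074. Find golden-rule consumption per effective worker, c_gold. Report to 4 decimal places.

c_gold ≈ 1.1068

Break-even investment rate: n + g + δ = 0.012 + 0.017 + 0.074 = 0.103.
At the golden rule the marginal product of capital equals n+g+δ: 0.3·k^(0.3−1) = 0.103. Solving, k_gold = (0.3/0.103)^(1/0.7) ≈ 4.6054.
y_gold = 4.6054^0.3 ≈ 1.5812.
c_gold = y_gold − (n+g+δ)·k_gold = 1.5812 − 0.103·4.6054 ≈ 1.1068.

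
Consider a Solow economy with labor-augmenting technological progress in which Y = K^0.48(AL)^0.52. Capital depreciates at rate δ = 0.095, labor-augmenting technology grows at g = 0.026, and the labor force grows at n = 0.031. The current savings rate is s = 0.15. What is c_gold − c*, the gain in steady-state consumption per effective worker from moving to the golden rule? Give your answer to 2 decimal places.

n + g + δ = 0.031 + 0.026 + 0.095 = 0.152.
Current steady state (s = 0.15): k* = (0.15/0.152)^(1/0.52) ≈ 0.9749, y* = 0.9749^0.48 ≈ 0.9878, c* = (1−0.15)·0.9878 ≈ 0.8397.
Setting f'(k) = n+g+δ gives 0.48·k^(0.48−1) = 0.152, hence k_gold = (0.48/0.152)^(1/0.52) ≈ 9.1281.
y_gold = 9.1281^0.48 ≈ 2.8906, c_gold = y_gold − 0.152·k_gold ≈ 1.5031.
Gain: Δc = 1.5031 − 0.8397 ≈ 0.6634.

Δc ≈ 0.66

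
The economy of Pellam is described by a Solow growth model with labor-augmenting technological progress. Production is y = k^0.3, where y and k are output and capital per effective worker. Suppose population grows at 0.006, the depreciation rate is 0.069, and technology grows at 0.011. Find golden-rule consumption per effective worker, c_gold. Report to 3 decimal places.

c_gold ≈ 1.196

n + g + δ = 0.006 + 0.011 + 0.069 = 0.086.
At the golden rule the marginal product of capital equals n+g+δ: 0.3·k^(0.3−1) = 0.086. Solving, k_gold = (0.3/0.086)^(1/0.7) ≈ 5.9590.
y_gold = 5.9590^0.3 ≈ 1.7083.
c_gold = y_gold − (n+g+δ)·k_gold = 1.7083 − 0.086·5.9590 ≈ 1.1958.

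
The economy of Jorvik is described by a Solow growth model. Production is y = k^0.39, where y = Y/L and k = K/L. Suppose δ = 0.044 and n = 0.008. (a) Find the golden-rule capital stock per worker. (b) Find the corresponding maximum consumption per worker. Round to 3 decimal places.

(a) k_gold ≈ 27.197; (b) c_gold ≈ 2.212

The effective depreciation rate is n + δ = 0.008 + 0.044 = 0.052.
Golden rule sets MPK = n+δ: 0.39·k^(0.39−1) = 0.052, so k_gold = (0.39/0.052)^(1/0.61) ≈ 27.1974.
y_gold = 27.1974^0.39 ≈ 3.6263; c_gold = y_gold − 0.052·k_gold ≈ 2.2121.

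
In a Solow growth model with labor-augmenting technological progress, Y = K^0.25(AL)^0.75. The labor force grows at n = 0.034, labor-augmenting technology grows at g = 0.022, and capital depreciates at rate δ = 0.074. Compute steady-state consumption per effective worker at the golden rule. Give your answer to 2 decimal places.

c_gold ≈ 0.93

Break-even investment rate: n + g + δ = 0.034 + 0.022 + 0.074 = 0.13.
At the golden rule the marginal product of capital equals n+g+δ: 0.25·k^(0.25−1) = 0.13. Solving, k_gold = (0.25/0.13)^(1/0.75) ≈ 2.3915.
y_gold = 2.3915^0.25 ≈ 1.2436.
c_gold = y_gold − (n+g+δ)·k_gold = 1.2436 − 0.13·2.3915 ≈ 0.9327.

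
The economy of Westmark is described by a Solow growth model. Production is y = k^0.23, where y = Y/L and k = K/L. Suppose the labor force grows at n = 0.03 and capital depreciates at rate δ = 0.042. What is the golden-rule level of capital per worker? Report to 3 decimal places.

Capital per worker breaks even when investment replaces (n + δ)·k; here n + δ = 0.072.
At the golden rule the marginal product of capital equals n+δ: 0.23·k^(0.23−1) = 0.072. Solving, k_gold = (0.23/0.072)^(1/0.77) ≈ 4.5192.

k_gold ≈ 4.519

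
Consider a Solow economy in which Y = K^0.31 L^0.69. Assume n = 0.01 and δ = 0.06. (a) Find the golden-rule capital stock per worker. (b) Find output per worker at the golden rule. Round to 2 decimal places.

(a) k_gold ≈ 8.64; (b) y_gold ≈ 1.95

The effective depreciation rate is n + δ = 0.01 + 0.06 = 0.07.
Maximizing c = f(k) − (n+δ)·k gives f'(k) = n+δ, i.e. 0.31·k^(0.31−1) = 0.07, so k_gold = (0.31/0.07)^(1/0.69) ≈ 8.6420.
y_gold = 8.6420^0.31 ≈ 1.9514.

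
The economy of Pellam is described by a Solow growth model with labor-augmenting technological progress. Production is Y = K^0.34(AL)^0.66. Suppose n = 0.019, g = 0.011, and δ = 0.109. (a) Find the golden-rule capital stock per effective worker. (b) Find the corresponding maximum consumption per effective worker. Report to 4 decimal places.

(a) k_gold ≈ 3.8778; (b) c_gold ≈ 1.0463

Break-even investment rate: n + g + δ = 0.019 + 0.011 + 0.109 = 0.139.
At the golden rule the marginal product of capital equals n+g+δ: 0.34·k^(0.34−1) = 0.139. Solving, k_gold = (0.34/0.139)^(1/0.66) ≈ 3.8778.
y_gold = 3.8778^0.34 ≈ 1.5853; c_gold = y_gold − 0.139·k_gold ≈ 1.0463.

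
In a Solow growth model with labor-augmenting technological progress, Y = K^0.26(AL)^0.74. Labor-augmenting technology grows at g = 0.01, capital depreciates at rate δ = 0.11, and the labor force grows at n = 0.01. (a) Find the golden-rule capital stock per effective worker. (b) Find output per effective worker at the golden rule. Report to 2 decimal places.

(a) k_gold ≈ 2.55; (b) y_gold ≈ 1.28

Capital per effective worker breaks even when investment replaces (n + g + δ)·k; here n + g + δ = 0.13.
At the golden rule the marginal product of capital equals n+g+δ: 0.26·k^(0.26−1) = 0.13. Solving, k_gold = (0.26/0.13)^(1/0.74) ≈ 2.5515.
y_gold = 2.5515^0.26 ≈ 1.2758.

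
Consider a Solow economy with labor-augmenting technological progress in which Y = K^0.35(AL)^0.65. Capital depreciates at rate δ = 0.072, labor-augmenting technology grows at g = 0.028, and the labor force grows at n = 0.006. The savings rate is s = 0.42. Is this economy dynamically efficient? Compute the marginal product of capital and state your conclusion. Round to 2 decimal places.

dynamically inefficient; MPK ≈ 0.09

n + g + δ = 0.006 + 0.028 + 0.072 = 0.106.
Steady-state k*: s·k^0.35 = 0.106·k gives k* = (0.42/0.106)^(1/0.65) ≈ 8.3160.
MPK = 0.35·8.3160^(-0.65) ≈ 0.0883.
MPK < n+g+δ = 0.106, so the economy is dynamically inefficient (over-saving).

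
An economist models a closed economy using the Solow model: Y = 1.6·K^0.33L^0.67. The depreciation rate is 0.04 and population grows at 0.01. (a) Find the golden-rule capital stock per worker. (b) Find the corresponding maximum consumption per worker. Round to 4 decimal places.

(a) k_gold ≈ 33.7176; (b) c_gold ≈ 3.4228

n + δ = 0.01 + 0.04 = 0.05.
Golden rule sets MPK = n+δ: 0.33·1.6·k^(0.33−1) = 0.05, so k_gold = (0.33·1.6/0.05)^(1/0.67) ≈ 33.7176.
y_gold = 1.6·33.7176^0.33 ≈ 5.1087; c_gold = y_gold − 0.05·k_gold ≈ 3.4228.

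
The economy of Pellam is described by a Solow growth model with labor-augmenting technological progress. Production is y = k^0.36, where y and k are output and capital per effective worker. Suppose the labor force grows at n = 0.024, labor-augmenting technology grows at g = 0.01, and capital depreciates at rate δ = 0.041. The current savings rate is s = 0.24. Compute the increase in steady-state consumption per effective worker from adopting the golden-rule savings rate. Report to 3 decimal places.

The effective depreciation rate is n + g + δ = 0.024 + 0.01 + 0.041 = 0.075.
Current steady state (s = 0.24): k* = (0.24/0.075)^(1/0.64) ≈ 6.1560, y* = 6.1560^0.36 ≈ 1.9237, c* = (1−0.24)·1.9237 ≈ 1.4620.
At the golden rule the marginal product of capital equals n+g+δ: 0.36·k^(0.36−1) = 0.075. Solving, k_gold = (0.36/0.075)^(1/0.64) ≈ 11.5995.
y_gold = 11.5995^0.36 ≈ 2.4166, c_gold = y_gold − 0.075·k_gold ≈ 1.5466.
Gain: Δc = 1.5466 − 1.4620 ≈ 0.0846.

Δc ≈ 0.085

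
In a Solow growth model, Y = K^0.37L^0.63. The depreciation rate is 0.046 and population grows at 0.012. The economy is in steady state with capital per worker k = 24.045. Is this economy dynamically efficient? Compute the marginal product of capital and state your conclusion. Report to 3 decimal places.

Break-even investment rate: n + δ = 0.012 + 0.046 = 0.058.
MPK = 0.37·k^(0.37−1) = 0.37·24.045^(-0.63) ≈ 0.0499.
MPK < 0.058, so the economy is dynamically inefficient (over-saving).

dynamically inefficient; MPK ≈ 0.050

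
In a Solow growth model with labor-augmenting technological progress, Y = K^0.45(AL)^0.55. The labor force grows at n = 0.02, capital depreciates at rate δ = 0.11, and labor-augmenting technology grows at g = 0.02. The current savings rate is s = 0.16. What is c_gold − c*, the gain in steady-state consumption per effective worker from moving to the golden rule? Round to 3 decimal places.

n + g + δ = 0.02 + 0.02 + 0.11 = 0.15.
Current steady state (s = 0.16): k* = (0.16/0.15)^(1/0.55) ≈ 1.1245, y* = 1.1245^0.45 ≈ 1.0542, c* = (1−0.16)·1.0542 ≈ 0.8855.
Maximizing c = f(k) − (n+g+δ)·k gives f'(k) = n+g+δ, i.e. 0.45·k^(0.45−1) = 0.15, so k_gold = (0.45/0.15)^(1/0.55) ≈ 7.3704.
y_gold = 7.3704^0.45 ≈ 2.4568, c_gold = y_gold − 0.15·k_gold ≈ 1.3512.
Gain: Δc = 1.3512 − 0.8855 ≈ 0.4657.

Δc ≈ 0.466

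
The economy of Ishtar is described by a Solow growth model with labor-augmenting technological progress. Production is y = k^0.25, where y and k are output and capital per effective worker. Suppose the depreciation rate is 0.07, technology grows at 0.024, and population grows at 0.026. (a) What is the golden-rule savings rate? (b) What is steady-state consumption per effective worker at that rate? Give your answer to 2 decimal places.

Capital per effective worker breaks even when investment replaces (n + g + δ)·k; here n + g + δ = 0.12.
For Cobb-Douglas, s_gold equals capital's share: s_gold = 0.25.
Golden rule sets MPK = n+g+δ: 0.25·k^(0.25−1) = 0.12, so k_gold = (0.25/0.12)^(1/0.75) ≈ 2.6608.
y_gold = 2.6608^0.25 ≈ 1.2772; c_gold = (1−0.25)·y_gold ≈ 0.9579.

(a) s_gold = 0.25; (b) c_gold ≈ 0.96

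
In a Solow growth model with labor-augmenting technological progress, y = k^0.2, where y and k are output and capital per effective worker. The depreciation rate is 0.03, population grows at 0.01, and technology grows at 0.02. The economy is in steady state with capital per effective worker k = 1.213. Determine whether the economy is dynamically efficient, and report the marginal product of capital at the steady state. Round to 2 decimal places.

n + g + δ = 0.01 + 0.02 + 0.03 = 0.06.
MPK = 0.2·k^(0.2−1) = 0.2·1.213^(-0.8) ≈ 0.1714.
MPK > 0.06, so the economy is dynamically efficient (under-saving).

dynamically efficient; MPK ≈ 0.17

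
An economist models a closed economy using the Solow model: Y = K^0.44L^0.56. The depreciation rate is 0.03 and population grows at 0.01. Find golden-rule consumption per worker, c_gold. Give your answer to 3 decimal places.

c_gold ≈ 3.685

Break-even investment rate: n + δ = 0.01 + 0.03 = 0.04.
Golden rule sets MPK = n+δ: 0.44·k^(0.44−1) = 0.04, so k_gold = (0.44/0.04)^(1/0.56) ≈ 72.3819.
y_gold = 72.3819^0.44 ≈ 6.5802.
c_gold = y_gold − (n+δ)·k_gold = 6.5802 − 0.04·72.3819 ≈ 3.6849.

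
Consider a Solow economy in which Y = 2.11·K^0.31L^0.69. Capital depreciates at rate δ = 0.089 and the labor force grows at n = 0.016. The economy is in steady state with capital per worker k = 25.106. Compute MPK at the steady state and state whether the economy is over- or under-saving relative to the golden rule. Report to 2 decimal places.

The effective depreciation rate is n + δ = 0.016 + 0.089 = 0.105.
MPK = 0.31·2.11·k^(0.31−1) = 0.31·2.11·25.106^(-0.69) ≈ 0.0708.
MPK < 0.105, so the economy is dynamically inefficient (over-saving).

over-saving; MPK ≈ 0.07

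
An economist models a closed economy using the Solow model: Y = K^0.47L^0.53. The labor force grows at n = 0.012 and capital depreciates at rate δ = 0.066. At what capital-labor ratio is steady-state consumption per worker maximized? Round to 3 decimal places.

Capital per worker breaks even when investment replaces (n + δ)·k; here n + δ = 0.078.
Golden rule sets MPK = n+δ: 0.47·k^(0.47−1) = 0.078, so k_gold = (0.47/0.078)^(1/0.53) ≈ 29.6281.

k_gold ≈ 29.628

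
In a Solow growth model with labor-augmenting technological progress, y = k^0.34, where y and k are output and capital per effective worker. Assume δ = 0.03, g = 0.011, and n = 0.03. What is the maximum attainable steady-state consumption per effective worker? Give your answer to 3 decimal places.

The effective depreciation rate is n + g + δ = 0.03 + 0.011 + 0.03 = 0.071.
Maximizing c = f(k) − (n+g+δ)·k gives f'(k) = n+g+δ, i.e. 0.34·k^(0.34−1) = 0.071, so k_gold = (0.34/0.071)^(1/0.66) ≈ 10.7309.
y_gold = 10.7309^0.34 ≈ 2.2409.
c_gold = y_gold − (n+g+δ)·k_gold = 2.2409 − 0.071·10.7309 ≈ 1.4790.

c_gold ≈ 1.479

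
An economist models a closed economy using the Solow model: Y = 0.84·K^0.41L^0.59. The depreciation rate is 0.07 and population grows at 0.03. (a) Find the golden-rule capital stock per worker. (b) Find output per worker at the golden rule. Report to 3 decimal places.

Capital per worker breaks even when investment replaces (n + δ)·k; here n + δ = 0.1.
Setting f'(k) = n+δ gives 0.41·0.84·k^(0.41−1) = 0.1, hence k_gold = (0.41·0.84/0.1)^(1/0.59) ≈ 8.1335.
y_gold = 0.84·8.1335^0.41 ≈ 1.9838.

(a) k_gold ≈ 8.133; (b) y_gold ≈ 1.984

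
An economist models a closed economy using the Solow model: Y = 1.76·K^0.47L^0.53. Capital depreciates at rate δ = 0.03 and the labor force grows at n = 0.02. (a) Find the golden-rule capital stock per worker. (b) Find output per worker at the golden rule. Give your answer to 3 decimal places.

(a) k_gold ≈ 199.215; (b) y_gold ≈ 21.193

Break-even investment rate: n + δ = 0.02 + 0.03 = 0.05.
Setting f'(k) = n+δ gives 0.47·1.76·k^(0.47−1) = 0.05, hence k_gold = (0.47·1.76/0.05)^(1/0.53) ≈ 199.2149.
y_gold = 1.76·199.2149^0.47 ≈ 21.1931.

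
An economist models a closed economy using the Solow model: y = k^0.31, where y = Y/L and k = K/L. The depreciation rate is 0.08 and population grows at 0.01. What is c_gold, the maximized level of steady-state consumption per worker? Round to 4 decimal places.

c_gold ≈ 1.2027

Break-even investment rate: n + δ = 0.01 + 0.08 = 0.09.
At the golden rule the marginal product of capital equals n+δ: 0.31·k^(0.31−1) = 0.09. Solving, k_gold = (0.31/0.09)^(1/0.69) ≈ 6.0039.
y_gold = 6.0039^0.31 ≈ 1.7431.
c_gold = y_gold − (n+δ)·k_gold = 1.7431 − 0.09·6.0039 ≈ 1.2027.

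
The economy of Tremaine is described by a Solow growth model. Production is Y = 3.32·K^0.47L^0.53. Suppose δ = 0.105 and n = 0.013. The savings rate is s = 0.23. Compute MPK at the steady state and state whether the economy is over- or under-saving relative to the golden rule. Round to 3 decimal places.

Break-even investment rate: n + δ = 0.013 + 0.105 = 0.118.
Steady-state k*: s·A·k^0.47 = 0.118·k gives k* = (0.23·3.32/0.118)^(1/0.53) ≈ 33.8968.
MPK = 0.47·3.32·33.8968^(-0.53) ≈ 0.2411.
MPK > n+δ = 0.118, so the economy is dynamically efficient (under-saving).

under-saving; MPK ≈ 0.241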